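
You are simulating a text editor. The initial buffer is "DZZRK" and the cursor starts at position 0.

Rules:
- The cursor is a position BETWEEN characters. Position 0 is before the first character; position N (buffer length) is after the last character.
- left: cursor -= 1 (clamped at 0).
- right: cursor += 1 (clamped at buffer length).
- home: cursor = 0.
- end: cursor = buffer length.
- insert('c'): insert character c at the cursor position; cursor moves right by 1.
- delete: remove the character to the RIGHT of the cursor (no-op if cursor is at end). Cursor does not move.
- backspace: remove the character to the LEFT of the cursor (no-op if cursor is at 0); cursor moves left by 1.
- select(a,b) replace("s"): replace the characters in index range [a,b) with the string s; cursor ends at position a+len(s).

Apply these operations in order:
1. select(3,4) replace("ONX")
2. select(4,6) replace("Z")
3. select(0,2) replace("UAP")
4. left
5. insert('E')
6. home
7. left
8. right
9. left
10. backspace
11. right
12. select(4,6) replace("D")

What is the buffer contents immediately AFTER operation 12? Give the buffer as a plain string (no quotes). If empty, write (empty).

Answer: UAEPDZK

Derivation:
After op 1 (select(3,4) replace("ONX")): buf='DZZONXK' cursor=6
After op 2 (select(4,6) replace("Z")): buf='DZZOZK' cursor=5
After op 3 (select(0,2) replace("UAP")): buf='UAPZOZK' cursor=3
After op 4 (left): buf='UAPZOZK' cursor=2
After op 5 (insert('E')): buf='UAEPZOZK' cursor=3
After op 6 (home): buf='UAEPZOZK' cursor=0
After op 7 (left): buf='UAEPZOZK' cursor=0
After op 8 (right): buf='UAEPZOZK' cursor=1
After op 9 (left): buf='UAEPZOZK' cursor=0
After op 10 (backspace): buf='UAEPZOZK' cursor=0
After op 11 (right): buf='UAEPZOZK' cursor=1
After op 12 (select(4,6) replace("D")): buf='UAEPDZK' cursor=5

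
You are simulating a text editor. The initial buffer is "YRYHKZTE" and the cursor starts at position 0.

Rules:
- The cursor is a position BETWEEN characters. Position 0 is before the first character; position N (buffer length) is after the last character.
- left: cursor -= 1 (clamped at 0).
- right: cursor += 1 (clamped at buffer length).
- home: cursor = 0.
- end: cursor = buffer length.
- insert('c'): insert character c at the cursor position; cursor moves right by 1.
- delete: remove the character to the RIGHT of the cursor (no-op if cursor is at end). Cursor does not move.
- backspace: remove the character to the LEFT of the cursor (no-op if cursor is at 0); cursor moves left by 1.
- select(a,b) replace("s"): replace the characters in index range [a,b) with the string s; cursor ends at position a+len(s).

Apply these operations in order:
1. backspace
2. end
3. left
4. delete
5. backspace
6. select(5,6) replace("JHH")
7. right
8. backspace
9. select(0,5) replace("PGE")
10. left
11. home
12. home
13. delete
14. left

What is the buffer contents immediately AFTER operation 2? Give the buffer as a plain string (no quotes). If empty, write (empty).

Answer: YRYHKZTE

Derivation:
After op 1 (backspace): buf='YRYHKZTE' cursor=0
After op 2 (end): buf='YRYHKZTE' cursor=8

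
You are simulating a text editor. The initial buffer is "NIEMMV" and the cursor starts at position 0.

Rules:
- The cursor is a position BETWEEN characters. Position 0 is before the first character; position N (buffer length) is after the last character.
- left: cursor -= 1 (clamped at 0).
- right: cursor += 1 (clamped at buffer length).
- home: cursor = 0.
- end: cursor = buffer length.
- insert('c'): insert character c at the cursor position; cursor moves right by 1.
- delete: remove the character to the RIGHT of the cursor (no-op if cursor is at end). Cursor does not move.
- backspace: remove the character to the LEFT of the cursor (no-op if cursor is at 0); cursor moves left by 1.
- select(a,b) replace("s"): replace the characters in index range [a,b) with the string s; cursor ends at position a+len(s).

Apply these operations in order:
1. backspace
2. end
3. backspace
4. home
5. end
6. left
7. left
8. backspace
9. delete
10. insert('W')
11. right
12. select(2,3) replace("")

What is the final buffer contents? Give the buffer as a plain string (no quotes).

After op 1 (backspace): buf='NIEMMV' cursor=0
After op 2 (end): buf='NIEMMV' cursor=6
After op 3 (backspace): buf='NIEMM' cursor=5
After op 4 (home): buf='NIEMM' cursor=0
After op 5 (end): buf='NIEMM' cursor=5
After op 6 (left): buf='NIEMM' cursor=4
After op 7 (left): buf='NIEMM' cursor=3
After op 8 (backspace): buf='NIMM' cursor=2
After op 9 (delete): buf='NIM' cursor=2
After op 10 (insert('W')): buf='NIWM' cursor=3
After op 11 (right): buf='NIWM' cursor=4
After op 12 (select(2,3) replace("")): buf='NIM' cursor=2

Answer: NIM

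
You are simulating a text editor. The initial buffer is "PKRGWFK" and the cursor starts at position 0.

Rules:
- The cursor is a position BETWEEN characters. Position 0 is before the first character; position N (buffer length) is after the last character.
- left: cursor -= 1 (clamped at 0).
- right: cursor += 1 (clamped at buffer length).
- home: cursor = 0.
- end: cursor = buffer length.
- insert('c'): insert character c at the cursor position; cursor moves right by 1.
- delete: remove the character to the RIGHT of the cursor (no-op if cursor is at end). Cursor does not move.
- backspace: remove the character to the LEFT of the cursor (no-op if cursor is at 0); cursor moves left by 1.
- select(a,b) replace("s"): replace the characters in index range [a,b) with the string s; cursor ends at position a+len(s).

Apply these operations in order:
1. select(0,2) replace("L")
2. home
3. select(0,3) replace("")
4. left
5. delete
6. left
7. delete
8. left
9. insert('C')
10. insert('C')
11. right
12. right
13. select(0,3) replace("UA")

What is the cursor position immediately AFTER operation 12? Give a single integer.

After op 1 (select(0,2) replace("L")): buf='LRGWFK' cursor=1
After op 2 (home): buf='LRGWFK' cursor=0
After op 3 (select(0,3) replace("")): buf='WFK' cursor=0
After op 4 (left): buf='WFK' cursor=0
After op 5 (delete): buf='FK' cursor=0
After op 6 (left): buf='FK' cursor=0
After op 7 (delete): buf='K' cursor=0
After op 8 (left): buf='K' cursor=0
After op 9 (insert('C')): buf='CK' cursor=1
After op 10 (insert('C')): buf='CCK' cursor=2
After op 11 (right): buf='CCK' cursor=3
After op 12 (right): buf='CCK' cursor=3

Answer: 3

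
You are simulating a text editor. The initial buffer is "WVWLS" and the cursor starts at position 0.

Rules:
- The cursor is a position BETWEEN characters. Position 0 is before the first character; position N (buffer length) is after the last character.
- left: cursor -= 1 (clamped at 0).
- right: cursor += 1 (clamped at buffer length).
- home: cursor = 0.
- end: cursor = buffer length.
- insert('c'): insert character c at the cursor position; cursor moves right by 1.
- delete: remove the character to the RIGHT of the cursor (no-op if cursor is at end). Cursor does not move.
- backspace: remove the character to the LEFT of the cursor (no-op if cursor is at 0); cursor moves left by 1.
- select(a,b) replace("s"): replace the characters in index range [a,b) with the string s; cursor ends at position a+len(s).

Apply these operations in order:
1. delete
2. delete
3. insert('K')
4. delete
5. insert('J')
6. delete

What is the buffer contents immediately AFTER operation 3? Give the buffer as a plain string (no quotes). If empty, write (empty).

After op 1 (delete): buf='VWLS' cursor=0
After op 2 (delete): buf='WLS' cursor=0
After op 3 (insert('K')): buf='KWLS' cursor=1

Answer: KWLS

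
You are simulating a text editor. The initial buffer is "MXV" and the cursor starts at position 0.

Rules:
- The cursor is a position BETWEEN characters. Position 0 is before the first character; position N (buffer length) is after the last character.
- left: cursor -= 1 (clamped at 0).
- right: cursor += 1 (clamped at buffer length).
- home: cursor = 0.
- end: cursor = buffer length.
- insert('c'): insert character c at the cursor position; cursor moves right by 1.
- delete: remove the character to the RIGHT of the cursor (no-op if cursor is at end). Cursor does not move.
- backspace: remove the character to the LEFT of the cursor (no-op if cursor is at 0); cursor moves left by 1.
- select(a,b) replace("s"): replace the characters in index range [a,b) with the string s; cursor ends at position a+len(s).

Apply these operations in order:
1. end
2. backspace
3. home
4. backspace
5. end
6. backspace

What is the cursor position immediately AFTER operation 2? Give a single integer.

After op 1 (end): buf='MXV' cursor=3
After op 2 (backspace): buf='MX' cursor=2

Answer: 2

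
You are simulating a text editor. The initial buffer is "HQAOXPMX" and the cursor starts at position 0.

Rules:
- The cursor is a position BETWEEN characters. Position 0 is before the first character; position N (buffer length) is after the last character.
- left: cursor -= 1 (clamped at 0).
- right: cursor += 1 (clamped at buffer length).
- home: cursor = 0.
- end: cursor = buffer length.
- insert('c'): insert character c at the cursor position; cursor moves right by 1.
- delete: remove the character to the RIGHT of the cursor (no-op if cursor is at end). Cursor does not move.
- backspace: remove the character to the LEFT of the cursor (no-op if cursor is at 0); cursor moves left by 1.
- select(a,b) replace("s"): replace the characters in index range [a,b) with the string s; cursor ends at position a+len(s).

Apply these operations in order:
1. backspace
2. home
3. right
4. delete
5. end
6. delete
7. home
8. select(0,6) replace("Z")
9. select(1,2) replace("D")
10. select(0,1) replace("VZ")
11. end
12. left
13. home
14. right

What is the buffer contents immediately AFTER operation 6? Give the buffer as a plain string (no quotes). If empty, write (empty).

After op 1 (backspace): buf='HQAOXPMX' cursor=0
After op 2 (home): buf='HQAOXPMX' cursor=0
After op 3 (right): buf='HQAOXPMX' cursor=1
After op 4 (delete): buf='HAOXPMX' cursor=1
After op 5 (end): buf='HAOXPMX' cursor=7
After op 6 (delete): buf='HAOXPMX' cursor=7

Answer: HAOXPMX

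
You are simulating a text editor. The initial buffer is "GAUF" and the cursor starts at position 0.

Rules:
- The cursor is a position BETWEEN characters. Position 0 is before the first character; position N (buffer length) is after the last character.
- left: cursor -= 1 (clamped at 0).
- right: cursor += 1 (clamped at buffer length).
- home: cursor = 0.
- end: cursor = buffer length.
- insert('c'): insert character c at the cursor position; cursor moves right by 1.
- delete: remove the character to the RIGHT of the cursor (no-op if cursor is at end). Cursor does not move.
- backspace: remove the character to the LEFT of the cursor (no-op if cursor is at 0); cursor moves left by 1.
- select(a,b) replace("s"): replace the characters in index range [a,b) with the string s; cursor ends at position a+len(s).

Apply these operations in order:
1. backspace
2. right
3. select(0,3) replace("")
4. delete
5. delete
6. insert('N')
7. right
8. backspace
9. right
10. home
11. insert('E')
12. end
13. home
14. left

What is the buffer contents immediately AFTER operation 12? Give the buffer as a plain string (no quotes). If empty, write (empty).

After op 1 (backspace): buf='GAUF' cursor=0
After op 2 (right): buf='GAUF' cursor=1
After op 3 (select(0,3) replace("")): buf='F' cursor=0
After op 4 (delete): buf='(empty)' cursor=0
After op 5 (delete): buf='(empty)' cursor=0
After op 6 (insert('N')): buf='N' cursor=1
After op 7 (right): buf='N' cursor=1
After op 8 (backspace): buf='(empty)' cursor=0
After op 9 (right): buf='(empty)' cursor=0
After op 10 (home): buf='(empty)' cursor=0
After op 11 (insert('E')): buf='E' cursor=1
After op 12 (end): buf='E' cursor=1

Answer: E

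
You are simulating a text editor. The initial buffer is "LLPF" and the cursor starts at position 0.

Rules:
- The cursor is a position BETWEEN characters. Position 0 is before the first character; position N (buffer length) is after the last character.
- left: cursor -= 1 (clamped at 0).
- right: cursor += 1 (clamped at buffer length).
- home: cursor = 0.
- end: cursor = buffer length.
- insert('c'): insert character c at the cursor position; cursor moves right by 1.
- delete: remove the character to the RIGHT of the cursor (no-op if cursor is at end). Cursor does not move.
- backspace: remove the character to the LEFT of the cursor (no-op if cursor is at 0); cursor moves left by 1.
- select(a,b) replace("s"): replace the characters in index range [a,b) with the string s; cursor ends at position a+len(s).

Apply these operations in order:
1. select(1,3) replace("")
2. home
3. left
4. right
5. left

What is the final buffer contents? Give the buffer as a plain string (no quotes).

After op 1 (select(1,3) replace("")): buf='LF' cursor=1
After op 2 (home): buf='LF' cursor=0
After op 3 (left): buf='LF' cursor=0
After op 4 (right): buf='LF' cursor=1
After op 5 (left): buf='LF' cursor=0

Answer: LF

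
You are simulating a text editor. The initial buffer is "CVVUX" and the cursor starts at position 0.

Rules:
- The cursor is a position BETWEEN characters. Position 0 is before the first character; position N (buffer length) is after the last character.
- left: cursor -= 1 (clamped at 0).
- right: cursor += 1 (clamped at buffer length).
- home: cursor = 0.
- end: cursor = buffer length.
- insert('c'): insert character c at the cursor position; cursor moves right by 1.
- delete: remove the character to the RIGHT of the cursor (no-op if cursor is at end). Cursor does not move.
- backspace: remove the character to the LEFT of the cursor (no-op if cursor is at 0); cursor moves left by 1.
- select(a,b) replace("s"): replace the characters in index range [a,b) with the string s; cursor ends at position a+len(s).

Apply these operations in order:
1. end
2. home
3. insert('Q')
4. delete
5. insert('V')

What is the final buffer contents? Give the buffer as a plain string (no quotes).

Answer: QVVVUX

Derivation:
After op 1 (end): buf='CVVUX' cursor=5
After op 2 (home): buf='CVVUX' cursor=0
After op 3 (insert('Q')): buf='QCVVUX' cursor=1
After op 4 (delete): buf='QVVUX' cursor=1
After op 5 (insert('V')): buf='QVVVUX' cursor=2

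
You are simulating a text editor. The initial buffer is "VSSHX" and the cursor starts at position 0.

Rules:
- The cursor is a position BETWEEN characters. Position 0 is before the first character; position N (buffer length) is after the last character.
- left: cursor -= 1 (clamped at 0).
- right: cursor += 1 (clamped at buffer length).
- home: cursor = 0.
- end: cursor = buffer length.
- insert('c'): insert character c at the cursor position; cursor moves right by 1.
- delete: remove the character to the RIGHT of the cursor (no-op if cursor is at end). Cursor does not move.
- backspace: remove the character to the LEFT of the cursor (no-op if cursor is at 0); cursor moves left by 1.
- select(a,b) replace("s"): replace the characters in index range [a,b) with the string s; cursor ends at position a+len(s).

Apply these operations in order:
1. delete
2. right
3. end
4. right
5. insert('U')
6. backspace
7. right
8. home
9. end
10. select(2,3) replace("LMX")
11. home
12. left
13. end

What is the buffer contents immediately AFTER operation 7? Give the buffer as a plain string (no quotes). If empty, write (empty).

After op 1 (delete): buf='SSHX' cursor=0
After op 2 (right): buf='SSHX' cursor=1
After op 3 (end): buf='SSHX' cursor=4
After op 4 (right): buf='SSHX' cursor=4
After op 5 (insert('U')): buf='SSHXU' cursor=5
After op 6 (backspace): buf='SSHX' cursor=4
After op 7 (right): buf='SSHX' cursor=4

Answer: SSHX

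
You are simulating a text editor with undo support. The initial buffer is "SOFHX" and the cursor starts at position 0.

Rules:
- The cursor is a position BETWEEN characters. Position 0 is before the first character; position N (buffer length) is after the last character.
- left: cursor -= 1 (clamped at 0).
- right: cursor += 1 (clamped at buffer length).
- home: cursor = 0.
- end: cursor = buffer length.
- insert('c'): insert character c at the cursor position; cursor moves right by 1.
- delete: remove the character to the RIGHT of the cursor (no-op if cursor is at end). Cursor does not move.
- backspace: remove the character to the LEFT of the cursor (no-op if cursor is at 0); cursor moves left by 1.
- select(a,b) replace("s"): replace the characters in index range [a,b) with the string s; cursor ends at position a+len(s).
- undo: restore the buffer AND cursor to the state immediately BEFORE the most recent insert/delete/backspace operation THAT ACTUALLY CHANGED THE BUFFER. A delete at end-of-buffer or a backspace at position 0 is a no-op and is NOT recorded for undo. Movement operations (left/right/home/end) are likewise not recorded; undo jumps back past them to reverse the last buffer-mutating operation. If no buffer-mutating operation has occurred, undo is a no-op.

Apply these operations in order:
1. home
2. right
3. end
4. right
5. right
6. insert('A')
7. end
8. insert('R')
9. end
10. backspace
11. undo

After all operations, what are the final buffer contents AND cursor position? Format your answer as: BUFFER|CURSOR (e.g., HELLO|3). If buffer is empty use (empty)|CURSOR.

After op 1 (home): buf='SOFHX' cursor=0
After op 2 (right): buf='SOFHX' cursor=1
After op 3 (end): buf='SOFHX' cursor=5
After op 4 (right): buf='SOFHX' cursor=5
After op 5 (right): buf='SOFHX' cursor=5
After op 6 (insert('A')): buf='SOFHXA' cursor=6
After op 7 (end): buf='SOFHXA' cursor=6
After op 8 (insert('R')): buf='SOFHXAR' cursor=7
After op 9 (end): buf='SOFHXAR' cursor=7
After op 10 (backspace): buf='SOFHXA' cursor=6
After op 11 (undo): buf='SOFHXAR' cursor=7

Answer: SOFHXAR|7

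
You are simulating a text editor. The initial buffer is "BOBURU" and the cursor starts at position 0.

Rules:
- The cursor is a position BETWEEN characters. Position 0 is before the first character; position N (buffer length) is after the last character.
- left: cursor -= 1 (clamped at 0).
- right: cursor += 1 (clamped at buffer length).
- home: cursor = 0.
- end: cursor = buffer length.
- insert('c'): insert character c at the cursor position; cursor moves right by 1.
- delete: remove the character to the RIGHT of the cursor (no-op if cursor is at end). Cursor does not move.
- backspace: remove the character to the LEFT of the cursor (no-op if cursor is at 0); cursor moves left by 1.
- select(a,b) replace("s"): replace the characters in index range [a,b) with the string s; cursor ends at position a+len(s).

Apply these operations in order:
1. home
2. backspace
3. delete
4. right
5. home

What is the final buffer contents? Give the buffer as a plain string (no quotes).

Answer: OBURU

Derivation:
After op 1 (home): buf='BOBURU' cursor=0
After op 2 (backspace): buf='BOBURU' cursor=0
After op 3 (delete): buf='OBURU' cursor=0
After op 4 (right): buf='OBURU' cursor=1
After op 5 (home): buf='OBURU' cursor=0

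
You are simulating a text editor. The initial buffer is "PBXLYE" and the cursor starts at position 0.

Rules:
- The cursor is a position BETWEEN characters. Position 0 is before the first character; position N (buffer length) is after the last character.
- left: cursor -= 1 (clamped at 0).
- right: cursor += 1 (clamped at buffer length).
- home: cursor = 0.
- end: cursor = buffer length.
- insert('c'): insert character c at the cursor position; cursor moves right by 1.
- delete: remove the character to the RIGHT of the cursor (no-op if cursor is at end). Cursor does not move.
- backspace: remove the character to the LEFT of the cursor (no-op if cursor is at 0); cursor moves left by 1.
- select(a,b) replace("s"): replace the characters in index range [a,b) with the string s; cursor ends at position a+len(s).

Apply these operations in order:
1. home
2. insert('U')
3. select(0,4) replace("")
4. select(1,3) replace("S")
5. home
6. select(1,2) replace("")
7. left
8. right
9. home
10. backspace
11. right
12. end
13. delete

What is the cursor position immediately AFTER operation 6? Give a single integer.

After op 1 (home): buf='PBXLYE' cursor=0
After op 2 (insert('U')): buf='UPBXLYE' cursor=1
After op 3 (select(0,4) replace("")): buf='LYE' cursor=0
After op 4 (select(1,3) replace("S")): buf='LS' cursor=2
After op 5 (home): buf='LS' cursor=0
After op 6 (select(1,2) replace("")): buf='L' cursor=1

Answer: 1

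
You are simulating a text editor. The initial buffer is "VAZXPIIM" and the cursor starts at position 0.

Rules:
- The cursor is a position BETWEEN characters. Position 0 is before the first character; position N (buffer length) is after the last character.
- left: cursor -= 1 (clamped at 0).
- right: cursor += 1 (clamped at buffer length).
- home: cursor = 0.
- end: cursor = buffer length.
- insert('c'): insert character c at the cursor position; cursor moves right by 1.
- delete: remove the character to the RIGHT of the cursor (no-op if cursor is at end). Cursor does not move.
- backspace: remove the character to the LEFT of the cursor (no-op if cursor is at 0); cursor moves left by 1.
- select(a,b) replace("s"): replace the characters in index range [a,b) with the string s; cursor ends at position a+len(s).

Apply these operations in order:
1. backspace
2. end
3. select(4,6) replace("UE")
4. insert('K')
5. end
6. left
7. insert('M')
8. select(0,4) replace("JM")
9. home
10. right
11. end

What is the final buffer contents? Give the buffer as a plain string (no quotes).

Answer: JMUEKIMM

Derivation:
After op 1 (backspace): buf='VAZXPIIM' cursor=0
After op 2 (end): buf='VAZXPIIM' cursor=8
After op 3 (select(4,6) replace("UE")): buf='VAZXUEIM' cursor=6
After op 4 (insert('K')): buf='VAZXUEKIM' cursor=7
After op 5 (end): buf='VAZXUEKIM' cursor=9
After op 6 (left): buf='VAZXUEKIM' cursor=8
After op 7 (insert('M')): buf='VAZXUEKIMM' cursor=9
After op 8 (select(0,4) replace("JM")): buf='JMUEKIMM' cursor=2
After op 9 (home): buf='JMUEKIMM' cursor=0
After op 10 (right): buf='JMUEKIMM' cursor=1
After op 11 (end): buf='JMUEKIMM' cursor=8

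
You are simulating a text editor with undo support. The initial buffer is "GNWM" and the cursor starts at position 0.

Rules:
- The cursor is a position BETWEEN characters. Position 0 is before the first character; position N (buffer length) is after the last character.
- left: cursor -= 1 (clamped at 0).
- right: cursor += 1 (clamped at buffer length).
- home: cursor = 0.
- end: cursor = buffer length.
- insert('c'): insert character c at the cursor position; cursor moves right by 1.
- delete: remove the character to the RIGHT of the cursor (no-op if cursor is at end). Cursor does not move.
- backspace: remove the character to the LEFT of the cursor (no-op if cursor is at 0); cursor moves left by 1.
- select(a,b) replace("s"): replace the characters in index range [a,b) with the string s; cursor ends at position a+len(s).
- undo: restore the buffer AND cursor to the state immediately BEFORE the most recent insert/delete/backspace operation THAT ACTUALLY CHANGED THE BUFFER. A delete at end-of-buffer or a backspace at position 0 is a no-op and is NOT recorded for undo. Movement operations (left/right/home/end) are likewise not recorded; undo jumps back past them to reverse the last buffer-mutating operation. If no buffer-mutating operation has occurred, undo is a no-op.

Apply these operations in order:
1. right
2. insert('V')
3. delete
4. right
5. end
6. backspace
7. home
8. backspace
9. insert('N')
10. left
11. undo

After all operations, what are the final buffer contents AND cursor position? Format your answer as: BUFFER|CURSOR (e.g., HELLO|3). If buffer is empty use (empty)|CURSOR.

After op 1 (right): buf='GNWM' cursor=1
After op 2 (insert('V')): buf='GVNWM' cursor=2
After op 3 (delete): buf='GVWM' cursor=2
After op 4 (right): buf='GVWM' cursor=3
After op 5 (end): buf='GVWM' cursor=4
After op 6 (backspace): buf='GVW' cursor=3
After op 7 (home): buf='GVW' cursor=0
After op 8 (backspace): buf='GVW' cursor=0
After op 9 (insert('N')): buf='NGVW' cursor=1
After op 10 (left): buf='NGVW' cursor=0
After op 11 (undo): buf='GVW' cursor=0

Answer: GVW|0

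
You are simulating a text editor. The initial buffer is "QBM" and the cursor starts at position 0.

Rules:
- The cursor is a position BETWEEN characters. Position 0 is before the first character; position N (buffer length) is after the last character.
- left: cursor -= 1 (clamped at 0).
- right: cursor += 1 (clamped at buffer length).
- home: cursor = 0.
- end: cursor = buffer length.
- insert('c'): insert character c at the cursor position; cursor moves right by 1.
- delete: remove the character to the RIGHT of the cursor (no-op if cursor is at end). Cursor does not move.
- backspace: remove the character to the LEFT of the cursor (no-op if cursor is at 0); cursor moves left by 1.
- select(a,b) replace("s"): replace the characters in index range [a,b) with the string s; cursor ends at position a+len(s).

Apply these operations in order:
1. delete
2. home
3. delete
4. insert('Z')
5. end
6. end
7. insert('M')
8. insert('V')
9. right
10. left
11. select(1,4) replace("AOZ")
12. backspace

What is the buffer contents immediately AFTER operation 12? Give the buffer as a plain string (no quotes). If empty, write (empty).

After op 1 (delete): buf='BM' cursor=0
After op 2 (home): buf='BM' cursor=0
After op 3 (delete): buf='M' cursor=0
After op 4 (insert('Z')): buf='ZM' cursor=1
After op 5 (end): buf='ZM' cursor=2
After op 6 (end): buf='ZM' cursor=2
After op 7 (insert('M')): buf='ZMM' cursor=3
After op 8 (insert('V')): buf='ZMMV' cursor=4
After op 9 (right): buf='ZMMV' cursor=4
After op 10 (left): buf='ZMMV' cursor=3
After op 11 (select(1,4) replace("AOZ")): buf='ZAOZ' cursor=4
After op 12 (backspace): buf='ZAO' cursor=3

Answer: ZAO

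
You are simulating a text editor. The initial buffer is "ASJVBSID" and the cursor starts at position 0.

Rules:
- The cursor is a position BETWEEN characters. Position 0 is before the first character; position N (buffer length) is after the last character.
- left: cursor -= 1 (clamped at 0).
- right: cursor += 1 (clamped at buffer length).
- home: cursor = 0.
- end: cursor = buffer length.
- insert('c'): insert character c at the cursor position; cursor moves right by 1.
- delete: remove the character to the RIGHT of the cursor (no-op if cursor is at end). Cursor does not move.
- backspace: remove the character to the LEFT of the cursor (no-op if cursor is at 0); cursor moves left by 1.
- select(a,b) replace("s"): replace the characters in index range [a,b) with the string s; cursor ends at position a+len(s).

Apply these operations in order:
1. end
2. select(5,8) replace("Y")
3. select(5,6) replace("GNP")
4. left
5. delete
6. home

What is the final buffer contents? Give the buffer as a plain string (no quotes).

Answer: ASJVBGN

Derivation:
After op 1 (end): buf='ASJVBSID' cursor=8
After op 2 (select(5,8) replace("Y")): buf='ASJVBY' cursor=6
After op 3 (select(5,6) replace("GNP")): buf='ASJVBGNP' cursor=8
After op 4 (left): buf='ASJVBGNP' cursor=7
After op 5 (delete): buf='ASJVBGN' cursor=7
After op 6 (home): buf='ASJVBGN' cursor=0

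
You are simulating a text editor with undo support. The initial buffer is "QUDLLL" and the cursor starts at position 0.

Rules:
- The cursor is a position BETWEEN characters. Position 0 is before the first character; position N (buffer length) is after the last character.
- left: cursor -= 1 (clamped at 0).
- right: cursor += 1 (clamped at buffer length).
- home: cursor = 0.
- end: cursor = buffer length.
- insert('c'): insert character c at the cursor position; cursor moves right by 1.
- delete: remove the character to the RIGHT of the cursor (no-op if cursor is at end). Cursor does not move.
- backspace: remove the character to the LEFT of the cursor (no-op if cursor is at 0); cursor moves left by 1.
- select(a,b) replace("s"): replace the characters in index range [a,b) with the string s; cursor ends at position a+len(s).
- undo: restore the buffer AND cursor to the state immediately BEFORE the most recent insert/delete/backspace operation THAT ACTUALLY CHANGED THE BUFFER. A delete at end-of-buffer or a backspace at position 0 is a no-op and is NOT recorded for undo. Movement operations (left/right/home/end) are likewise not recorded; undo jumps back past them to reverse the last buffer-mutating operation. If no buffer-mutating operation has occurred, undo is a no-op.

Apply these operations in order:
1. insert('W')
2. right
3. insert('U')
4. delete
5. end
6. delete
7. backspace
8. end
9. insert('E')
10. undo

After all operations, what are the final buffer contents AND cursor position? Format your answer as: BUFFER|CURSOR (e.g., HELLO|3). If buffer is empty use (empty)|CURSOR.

Answer: WQUDLL|6

Derivation:
After op 1 (insert('W')): buf='WQUDLLL' cursor=1
After op 2 (right): buf='WQUDLLL' cursor=2
After op 3 (insert('U')): buf='WQUUDLLL' cursor=3
After op 4 (delete): buf='WQUDLLL' cursor=3
After op 5 (end): buf='WQUDLLL' cursor=7
After op 6 (delete): buf='WQUDLLL' cursor=7
After op 7 (backspace): buf='WQUDLL' cursor=6
After op 8 (end): buf='WQUDLL' cursor=6
After op 9 (insert('E')): buf='WQUDLLE' cursor=7
After op 10 (undo): buf='WQUDLL' cursor=6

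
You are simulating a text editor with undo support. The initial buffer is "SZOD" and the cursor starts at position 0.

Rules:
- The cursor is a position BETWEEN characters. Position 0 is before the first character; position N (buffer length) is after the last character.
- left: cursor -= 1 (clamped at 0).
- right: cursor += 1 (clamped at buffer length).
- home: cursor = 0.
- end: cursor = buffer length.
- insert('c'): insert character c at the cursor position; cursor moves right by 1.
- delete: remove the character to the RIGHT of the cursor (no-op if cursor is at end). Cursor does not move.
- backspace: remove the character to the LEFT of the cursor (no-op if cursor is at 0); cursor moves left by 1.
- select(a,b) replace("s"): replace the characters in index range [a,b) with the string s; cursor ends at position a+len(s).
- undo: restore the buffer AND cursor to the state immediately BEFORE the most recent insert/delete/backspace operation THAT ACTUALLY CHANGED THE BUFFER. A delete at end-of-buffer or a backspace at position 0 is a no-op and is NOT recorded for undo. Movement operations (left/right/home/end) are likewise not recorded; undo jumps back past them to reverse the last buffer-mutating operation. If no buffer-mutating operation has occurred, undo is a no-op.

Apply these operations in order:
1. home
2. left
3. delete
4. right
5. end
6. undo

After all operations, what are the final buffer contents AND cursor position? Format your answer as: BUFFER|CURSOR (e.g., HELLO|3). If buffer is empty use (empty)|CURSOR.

Answer: SZOD|0

Derivation:
After op 1 (home): buf='SZOD' cursor=0
After op 2 (left): buf='SZOD' cursor=0
After op 3 (delete): buf='ZOD' cursor=0
After op 4 (right): buf='ZOD' cursor=1
After op 5 (end): buf='ZOD' cursor=3
After op 6 (undo): buf='SZOD' cursor=0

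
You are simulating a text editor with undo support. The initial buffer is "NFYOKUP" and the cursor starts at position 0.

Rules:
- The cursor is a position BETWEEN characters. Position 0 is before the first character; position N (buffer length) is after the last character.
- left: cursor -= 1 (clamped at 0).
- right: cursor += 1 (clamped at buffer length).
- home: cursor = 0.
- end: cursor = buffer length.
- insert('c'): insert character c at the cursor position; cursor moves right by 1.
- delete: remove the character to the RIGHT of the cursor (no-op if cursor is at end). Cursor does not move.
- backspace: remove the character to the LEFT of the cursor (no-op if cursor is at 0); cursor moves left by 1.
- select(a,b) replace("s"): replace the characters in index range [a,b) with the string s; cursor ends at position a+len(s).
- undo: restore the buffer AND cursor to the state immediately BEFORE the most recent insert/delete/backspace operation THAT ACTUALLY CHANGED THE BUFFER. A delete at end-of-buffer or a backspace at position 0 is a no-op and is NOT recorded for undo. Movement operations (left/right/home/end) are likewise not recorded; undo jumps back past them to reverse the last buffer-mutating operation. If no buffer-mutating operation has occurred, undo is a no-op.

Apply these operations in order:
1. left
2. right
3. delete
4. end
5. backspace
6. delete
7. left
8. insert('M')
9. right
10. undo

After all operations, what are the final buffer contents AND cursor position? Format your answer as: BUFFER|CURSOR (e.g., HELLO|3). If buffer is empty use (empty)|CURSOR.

After op 1 (left): buf='NFYOKUP' cursor=0
After op 2 (right): buf='NFYOKUP' cursor=1
After op 3 (delete): buf='NYOKUP' cursor=1
After op 4 (end): buf='NYOKUP' cursor=6
After op 5 (backspace): buf='NYOKU' cursor=5
After op 6 (delete): buf='NYOKU' cursor=5
After op 7 (left): buf='NYOKU' cursor=4
After op 8 (insert('M')): buf='NYOKMU' cursor=5
After op 9 (right): buf='NYOKMU' cursor=6
After op 10 (undo): buf='NYOKU' cursor=4

Answer: NYOKU|4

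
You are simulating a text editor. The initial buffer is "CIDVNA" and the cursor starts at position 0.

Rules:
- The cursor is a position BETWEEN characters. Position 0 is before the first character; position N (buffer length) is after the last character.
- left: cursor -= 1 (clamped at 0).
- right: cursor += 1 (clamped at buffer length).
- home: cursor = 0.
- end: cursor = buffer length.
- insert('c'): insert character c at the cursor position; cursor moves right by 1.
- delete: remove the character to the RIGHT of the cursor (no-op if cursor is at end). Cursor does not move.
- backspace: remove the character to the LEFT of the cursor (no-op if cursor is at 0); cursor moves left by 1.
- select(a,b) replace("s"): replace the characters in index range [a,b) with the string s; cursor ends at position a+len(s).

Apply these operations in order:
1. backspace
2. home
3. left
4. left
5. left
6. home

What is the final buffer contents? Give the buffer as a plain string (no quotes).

After op 1 (backspace): buf='CIDVNA' cursor=0
After op 2 (home): buf='CIDVNA' cursor=0
After op 3 (left): buf='CIDVNA' cursor=0
After op 4 (left): buf='CIDVNA' cursor=0
After op 5 (left): buf='CIDVNA' cursor=0
After op 6 (home): buf='CIDVNA' cursor=0

Answer: CIDVNA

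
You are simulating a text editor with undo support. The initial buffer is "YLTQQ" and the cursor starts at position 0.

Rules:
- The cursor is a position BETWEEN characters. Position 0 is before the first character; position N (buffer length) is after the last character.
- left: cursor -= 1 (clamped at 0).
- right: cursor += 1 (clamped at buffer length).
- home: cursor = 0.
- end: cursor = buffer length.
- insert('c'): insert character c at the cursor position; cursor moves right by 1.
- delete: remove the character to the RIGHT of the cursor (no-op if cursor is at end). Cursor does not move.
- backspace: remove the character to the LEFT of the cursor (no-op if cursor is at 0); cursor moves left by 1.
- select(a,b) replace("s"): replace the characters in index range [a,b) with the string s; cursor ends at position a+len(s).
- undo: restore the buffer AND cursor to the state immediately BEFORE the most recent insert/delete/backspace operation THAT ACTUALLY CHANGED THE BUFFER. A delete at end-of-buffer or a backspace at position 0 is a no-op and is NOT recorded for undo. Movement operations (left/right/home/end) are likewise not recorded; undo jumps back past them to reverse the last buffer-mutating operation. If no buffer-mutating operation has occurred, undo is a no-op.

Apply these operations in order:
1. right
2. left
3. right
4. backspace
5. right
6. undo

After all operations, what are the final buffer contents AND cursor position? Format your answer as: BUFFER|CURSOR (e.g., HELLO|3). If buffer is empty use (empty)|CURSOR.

After op 1 (right): buf='YLTQQ' cursor=1
After op 2 (left): buf='YLTQQ' cursor=0
After op 3 (right): buf='YLTQQ' cursor=1
After op 4 (backspace): buf='LTQQ' cursor=0
After op 5 (right): buf='LTQQ' cursor=1
After op 6 (undo): buf='YLTQQ' cursor=1

Answer: YLTQQ|1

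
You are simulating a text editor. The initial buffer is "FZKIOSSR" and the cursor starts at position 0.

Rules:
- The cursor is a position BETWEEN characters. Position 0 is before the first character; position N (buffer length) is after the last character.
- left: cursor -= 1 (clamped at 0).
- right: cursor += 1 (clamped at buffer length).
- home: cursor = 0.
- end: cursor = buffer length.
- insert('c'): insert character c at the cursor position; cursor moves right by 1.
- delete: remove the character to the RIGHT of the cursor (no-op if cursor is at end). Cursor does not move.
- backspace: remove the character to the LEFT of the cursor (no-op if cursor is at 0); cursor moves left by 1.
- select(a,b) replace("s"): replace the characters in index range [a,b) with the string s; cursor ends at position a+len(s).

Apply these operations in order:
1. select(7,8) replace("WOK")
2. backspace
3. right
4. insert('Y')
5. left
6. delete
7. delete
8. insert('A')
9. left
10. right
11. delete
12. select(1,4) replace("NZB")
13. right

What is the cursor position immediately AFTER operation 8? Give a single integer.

Answer: 10

Derivation:
After op 1 (select(7,8) replace("WOK")): buf='FZKIOSSWOK' cursor=10
After op 2 (backspace): buf='FZKIOSSWO' cursor=9
After op 3 (right): buf='FZKIOSSWO' cursor=9
After op 4 (insert('Y')): buf='FZKIOSSWOY' cursor=10
After op 5 (left): buf='FZKIOSSWOY' cursor=9
After op 6 (delete): buf='FZKIOSSWO' cursor=9
After op 7 (delete): buf='FZKIOSSWO' cursor=9
After op 8 (insert('A')): buf='FZKIOSSWOA' cursor=10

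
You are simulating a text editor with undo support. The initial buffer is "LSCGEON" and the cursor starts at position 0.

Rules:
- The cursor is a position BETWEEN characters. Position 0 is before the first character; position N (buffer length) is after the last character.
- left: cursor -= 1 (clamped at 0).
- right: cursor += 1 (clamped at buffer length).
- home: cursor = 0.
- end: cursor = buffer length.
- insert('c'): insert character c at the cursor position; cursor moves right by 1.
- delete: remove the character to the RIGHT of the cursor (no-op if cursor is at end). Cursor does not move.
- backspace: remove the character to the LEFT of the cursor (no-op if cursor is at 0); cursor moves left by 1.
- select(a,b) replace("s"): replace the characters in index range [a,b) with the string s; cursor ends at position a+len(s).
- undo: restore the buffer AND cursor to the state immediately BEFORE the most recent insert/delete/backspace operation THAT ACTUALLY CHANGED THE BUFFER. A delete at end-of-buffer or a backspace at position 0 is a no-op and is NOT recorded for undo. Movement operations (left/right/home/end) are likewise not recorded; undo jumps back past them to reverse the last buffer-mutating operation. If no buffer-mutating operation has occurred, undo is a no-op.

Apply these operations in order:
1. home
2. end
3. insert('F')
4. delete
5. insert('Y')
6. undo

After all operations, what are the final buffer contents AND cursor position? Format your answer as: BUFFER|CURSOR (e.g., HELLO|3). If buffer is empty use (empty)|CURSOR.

After op 1 (home): buf='LSCGEON' cursor=0
After op 2 (end): buf='LSCGEON' cursor=7
After op 3 (insert('F')): buf='LSCGEONF' cursor=8
After op 4 (delete): buf='LSCGEONF' cursor=8
After op 5 (insert('Y')): buf='LSCGEONFY' cursor=9
After op 6 (undo): buf='LSCGEONF' cursor=8

Answer: LSCGEONF|8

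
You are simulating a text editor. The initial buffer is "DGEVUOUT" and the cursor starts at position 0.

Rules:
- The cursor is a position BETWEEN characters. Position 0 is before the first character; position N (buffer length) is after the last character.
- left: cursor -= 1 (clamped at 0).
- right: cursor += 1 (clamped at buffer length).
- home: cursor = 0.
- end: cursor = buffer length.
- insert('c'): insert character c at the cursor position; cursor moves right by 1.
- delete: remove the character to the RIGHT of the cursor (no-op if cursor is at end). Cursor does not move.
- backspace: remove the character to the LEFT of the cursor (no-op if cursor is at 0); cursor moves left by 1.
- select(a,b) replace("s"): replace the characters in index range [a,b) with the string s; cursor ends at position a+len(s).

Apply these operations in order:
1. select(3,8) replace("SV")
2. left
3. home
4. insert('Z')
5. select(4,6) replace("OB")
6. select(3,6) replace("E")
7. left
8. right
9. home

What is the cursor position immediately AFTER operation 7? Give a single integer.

Answer: 3

Derivation:
After op 1 (select(3,8) replace("SV")): buf='DGESV' cursor=5
After op 2 (left): buf='DGESV' cursor=4
After op 3 (home): buf='DGESV' cursor=0
After op 4 (insert('Z')): buf='ZDGESV' cursor=1
After op 5 (select(4,6) replace("OB")): buf='ZDGEOB' cursor=6
After op 6 (select(3,6) replace("E")): buf='ZDGE' cursor=4
After op 7 (left): buf='ZDGE' cursor=3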